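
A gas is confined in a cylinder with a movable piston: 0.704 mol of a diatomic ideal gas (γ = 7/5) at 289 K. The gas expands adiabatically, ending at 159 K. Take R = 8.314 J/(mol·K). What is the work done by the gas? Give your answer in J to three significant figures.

Adiabatic ⇒ Q = 0, so W_by = −ΔU = nCᵥ(T₁ − T₂).
Cᵥ = 5R/2 = 20.79 J/(mol·K).
W = (0.704)(20.79)(289 − 159) = 1902 J.

W ≈ 1900 J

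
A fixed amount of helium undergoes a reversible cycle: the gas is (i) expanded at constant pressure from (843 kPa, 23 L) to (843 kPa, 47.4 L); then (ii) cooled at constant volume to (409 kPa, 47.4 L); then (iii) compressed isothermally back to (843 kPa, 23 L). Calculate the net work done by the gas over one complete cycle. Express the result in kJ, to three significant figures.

W_net ≈ 6.55 kJ

Leg (i): W = PΔV = (843)(47.4 − 23) = 20569 J.
Leg (ii): W = 0.
Leg (iii): W = PᵢVᵢ ln(V_f/Vᵢ) = (19387) ln(23/47.4) = -14019 J.
W_net = 20569 − 14019 = 6550 J.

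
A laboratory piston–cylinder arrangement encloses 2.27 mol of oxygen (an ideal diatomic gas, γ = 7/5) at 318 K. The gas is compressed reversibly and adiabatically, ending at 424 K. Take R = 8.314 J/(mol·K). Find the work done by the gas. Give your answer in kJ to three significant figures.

Adiabatic ⇒ Q = 0, so W_by = −ΔU = nCᵥ(T₁ − T₂).
Cᵥ = 5R/2 = 20.79 J/(mol·K).
W = (2.27)(20.79)(318 − 424) = -5001 J.

W ≈ -5.00 kJ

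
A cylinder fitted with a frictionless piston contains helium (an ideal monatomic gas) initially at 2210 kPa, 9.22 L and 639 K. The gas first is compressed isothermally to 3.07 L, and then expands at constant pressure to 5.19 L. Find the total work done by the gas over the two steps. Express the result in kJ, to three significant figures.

Step 1 (isothermal): W = P₁V₁ ln(V₂/V₁) = (20376) ln(3.07/9.22) = -22408 J.
After step 1: P = 6637 kPa, V = 3.07 L, T = 639 K.
Step 2 (isobaric): W = PΔV = (6637 kPa)(5.19 − 3.07 L) = 14071 J.
W_total = -22408 + 14071 = -8337 J.

W_total ≈ -8.34 kJ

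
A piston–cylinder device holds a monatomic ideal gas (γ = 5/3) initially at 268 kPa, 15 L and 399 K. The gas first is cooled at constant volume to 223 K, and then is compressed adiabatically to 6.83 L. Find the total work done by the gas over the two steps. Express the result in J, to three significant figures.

W_total ≈ -2320 J

Step 1 (isochoric): W = 0 (constant volume).
After step 1: P = 149.8 kPa (V unchanged).
Step 2 (adiabatic): W = (P₁V₁ − P₂V₂)/(γ−1) = (2247 − 3796)/0.667 = -2324 J.
W_total = 0 − 2324 = -2324 J.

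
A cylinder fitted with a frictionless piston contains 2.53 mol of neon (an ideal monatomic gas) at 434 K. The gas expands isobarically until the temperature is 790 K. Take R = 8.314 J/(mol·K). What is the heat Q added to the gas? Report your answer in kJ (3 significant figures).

Q ≈ 18.7 kJ

Isobaric: W = nRΔT = (2.53)(8.314)(356) = 7488 J.
ΔU = nCᵥΔT with Cᵥ = 3R/2: ΔU = (2.53)(12.47)(356) = 11232 J.
Q = ΔU + W = 11232 + 7488 = 18721 J.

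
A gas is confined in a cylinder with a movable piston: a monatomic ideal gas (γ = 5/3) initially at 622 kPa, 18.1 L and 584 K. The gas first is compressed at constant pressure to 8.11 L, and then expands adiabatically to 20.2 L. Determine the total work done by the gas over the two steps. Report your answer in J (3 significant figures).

W_total ≈ -2770 J

Step 1 (isobaric): W = PΔV = (622 kPa)(8.11 − 18.1 L) = -6214 J.
After step 1: P = 622 kPa, V = 8.11 L, T = 261.7 K.
Step 2 (adiabatic): W = (P₁V₁ − P₂V₂)/(γ−1) = (5044 − 2745)/0.667 = 3449 J.
W_total = -6214 + 3449 = -2765 J.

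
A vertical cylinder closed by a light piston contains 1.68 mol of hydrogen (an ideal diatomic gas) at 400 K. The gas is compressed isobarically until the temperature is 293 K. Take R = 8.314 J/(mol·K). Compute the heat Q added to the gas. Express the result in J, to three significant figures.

Q ≈ -5230 J

Isobaric: W = nRΔT = (1.68)(8.314)(-107) = -1495 J.
ΔU = nCᵥΔT with Cᵥ = 5R/2: ΔU = (1.68)(20.79)(-107) = -3736 J.
Q = ΔU + W = -3736 − 1495 = -5231 J.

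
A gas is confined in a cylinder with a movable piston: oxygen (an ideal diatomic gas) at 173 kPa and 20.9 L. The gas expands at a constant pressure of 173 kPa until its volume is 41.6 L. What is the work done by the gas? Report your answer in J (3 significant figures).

Isobaric: W = P ΔV.
W = (173 kPa)(41.6 − 20.9 L) = (173)(20.7) = 3581 J.

W ≈ 3580 J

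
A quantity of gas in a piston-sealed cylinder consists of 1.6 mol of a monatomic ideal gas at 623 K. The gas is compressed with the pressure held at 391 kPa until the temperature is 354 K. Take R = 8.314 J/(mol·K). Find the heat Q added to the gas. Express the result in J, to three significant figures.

Isobaric: W = nRΔT = (1.6)(8.314)(-269) = -3578 J.
ΔU = nCᵥΔT with Cᵥ = 3R/2: ΔU = (1.6)(12.47)(-269) = -5368 J.
Q = ΔU + W = -5368 − 3578 = -8946 J.

Q ≈ -8950 J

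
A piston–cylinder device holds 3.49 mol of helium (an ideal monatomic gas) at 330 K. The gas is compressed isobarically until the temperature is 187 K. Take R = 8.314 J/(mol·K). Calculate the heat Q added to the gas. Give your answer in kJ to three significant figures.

Isobaric: W = nRΔT = (3.49)(8.314)(-143) = -4149 J.
ΔU = nCᵥΔT with Cᵥ = 3R/2: ΔU = (3.49)(12.47)(-143) = -6224 J.
Q = ΔU + W = -6224 − 4149 = -10373 J.

Q ≈ -10.4 kJ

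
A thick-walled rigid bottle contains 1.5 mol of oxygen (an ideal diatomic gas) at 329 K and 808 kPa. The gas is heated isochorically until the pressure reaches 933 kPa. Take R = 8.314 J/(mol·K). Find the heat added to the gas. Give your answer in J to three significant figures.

Constant volume ⇒ W = 0, so Q = ΔU = nCᵥΔT with Cᵥ = 5R/2 = 20.79 J/(mol·K).
At constant V, T₂/T₁ = P₂/P₁ ⇒ ΔT = T₁(P₂/P₁ − 1) = 329·(933/808 − 1) = 50.9 K.
ΔU = (1.5)(20.79)(50.9) = 1587 J.

Q ≈ 1590 J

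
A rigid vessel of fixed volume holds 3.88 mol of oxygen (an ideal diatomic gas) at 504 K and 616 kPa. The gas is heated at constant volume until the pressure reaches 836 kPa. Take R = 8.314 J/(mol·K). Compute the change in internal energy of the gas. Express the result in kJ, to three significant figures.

Constant volume ⇒ W = 0, so Q = ΔU = nCᵥΔT with Cᵥ = 5R/2 = 20.79 J/(mol·K).
At constant V, T₂/T₁ = P₂/P₁ ⇒ ΔT = T₁(P₂/P₁ − 1) = 504·(836/616 − 1) = 180 K.
ΔU = (3.88)(20.79)(180) = 14516 J.

ΔU ≈ 14.5 kJ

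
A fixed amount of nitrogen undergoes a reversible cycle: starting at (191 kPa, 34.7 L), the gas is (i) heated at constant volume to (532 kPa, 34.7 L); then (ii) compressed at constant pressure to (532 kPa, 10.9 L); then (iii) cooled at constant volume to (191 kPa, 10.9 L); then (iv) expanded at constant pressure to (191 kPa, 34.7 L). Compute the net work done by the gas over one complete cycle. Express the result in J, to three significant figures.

Constant-volume legs do no work.
W(ii) = (532)(10.9 − 34.7) = -12662 J; W(iv) = (191)(34.7 − 10.9) = 4546 J.
W_net = -12662 + 4546 = -8116 J (the counter-clockwise enclosed area).

W_net ≈ -8120 J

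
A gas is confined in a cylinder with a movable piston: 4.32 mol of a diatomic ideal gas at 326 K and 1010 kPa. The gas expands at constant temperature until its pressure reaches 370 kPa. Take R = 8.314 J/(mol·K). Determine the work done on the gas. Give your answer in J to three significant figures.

Isothermal process: W = nRT ln(V₂/V₁) = nRT ln(P₁/P₂).
W = (4.32)(8.314)(326) × ln(1010/370)
  = 11709 × ln(2.73) = 11709 × 1.004
W_by_gas = 11758 J; work on gas = −W_by = -11758 J.

W ≈ -11800 J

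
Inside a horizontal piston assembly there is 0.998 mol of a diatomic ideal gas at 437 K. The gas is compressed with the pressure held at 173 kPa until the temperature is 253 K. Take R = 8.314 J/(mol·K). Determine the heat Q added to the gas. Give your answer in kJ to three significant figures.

Q ≈ -5.34 kJ

Isobaric: W = nRΔT = (0.998)(8.314)(-184) = -1527 J.
ΔU = nCᵥΔT with Cᵥ = 5R/2: ΔU = (0.998)(20.79)(-184) = -3817 J.
Q = ΔU + W = -3817 − 1527 = -5344 J.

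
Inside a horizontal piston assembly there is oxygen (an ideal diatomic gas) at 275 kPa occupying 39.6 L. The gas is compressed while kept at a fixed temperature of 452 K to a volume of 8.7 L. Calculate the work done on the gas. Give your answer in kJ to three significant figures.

Isothermal: W = nRT ln(V₂/V₁) = P₁V₁ ln(V₂/V₁).
P₁V₁ = (275 kPa)(39.6 L) = 10890 J.
W = 10890 × ln(8.7/39.6) = 10890 × -1.516
W_by_gas = -16504 J; work on gas = −W_by = 16504 J.

W ≈ 16.5 kJ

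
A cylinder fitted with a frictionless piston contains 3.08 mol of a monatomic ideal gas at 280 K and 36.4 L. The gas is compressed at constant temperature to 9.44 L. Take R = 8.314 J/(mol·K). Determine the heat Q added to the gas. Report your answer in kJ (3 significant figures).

Isothermal ⇒ ΔU = 0, so Q = W = nRT ln(V₂/V₁).
Q = (3.08)(8.314)(280) ln(9.44/36.4) = 7170 × -1.35 = -9677 J.

Q ≈ -9.68 kJ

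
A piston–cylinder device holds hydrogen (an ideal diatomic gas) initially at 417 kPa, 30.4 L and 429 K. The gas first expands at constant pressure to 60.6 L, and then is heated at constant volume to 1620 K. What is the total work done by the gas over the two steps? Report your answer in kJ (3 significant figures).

Step 1 (isobaric): W = PΔV = (417 kPa)(60.6 − 30.4 L) = 12593 J.
Step 2 (isochoric): W = 0 (constant volume).
W_total = 12593 + 0 = 12593 J.

W_total ≈ 12.6 kJ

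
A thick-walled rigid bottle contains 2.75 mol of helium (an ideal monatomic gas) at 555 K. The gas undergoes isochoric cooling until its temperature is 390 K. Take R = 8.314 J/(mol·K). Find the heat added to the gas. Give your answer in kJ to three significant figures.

Q ≈ -5.66 kJ

Constant volume ⇒ W = 0, so Q = ΔU = nCᵥΔT with Cᵥ = 3R/2 = 12.47 J/(mol·K).
ΔU = (2.75)(12.47)(390 − 555) = -5659 J.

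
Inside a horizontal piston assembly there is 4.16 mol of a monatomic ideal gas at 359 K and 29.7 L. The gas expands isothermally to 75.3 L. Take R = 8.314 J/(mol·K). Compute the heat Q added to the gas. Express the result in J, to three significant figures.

Q ≈ 11600 J

Isothermal ⇒ ΔU = 0, so Q = W = nRT ln(V₂/V₁).
Q = (4.16)(8.314)(359) ln(75.3/29.7) = 12416 × 0.9303 = 11551 J.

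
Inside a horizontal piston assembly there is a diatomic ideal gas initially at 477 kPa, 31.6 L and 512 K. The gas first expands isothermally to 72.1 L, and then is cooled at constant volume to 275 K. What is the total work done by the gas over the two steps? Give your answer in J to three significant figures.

W_total ≈ 12400 J

Step 1 (isothermal): W = P₁V₁ ln(V₂/V₁) = (15073) ln(72.1/31.6) = 12434 J.
Step 2 (isochoric): W = 0 (constant volume).
W_total = 12434 + 0 = 12434 J.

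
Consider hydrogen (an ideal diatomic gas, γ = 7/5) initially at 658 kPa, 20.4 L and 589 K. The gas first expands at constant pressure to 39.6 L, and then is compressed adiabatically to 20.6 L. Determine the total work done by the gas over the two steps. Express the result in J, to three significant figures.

W_total ≈ -6830 J

Step 1 (isobaric): W = PΔV = (658 kPa)(39.6 − 20.4 L) = 12634 J.
After step 1: P = 658 kPa, V = 39.6 L, T = 1143 K.
Step 2 (adiabatic): W = (P₁V₁ − P₂V₂)/(γ−1) = (26057 − 33842)/0.4 = -19462 J.
W_total = 12634 − 19462 = -6829 J.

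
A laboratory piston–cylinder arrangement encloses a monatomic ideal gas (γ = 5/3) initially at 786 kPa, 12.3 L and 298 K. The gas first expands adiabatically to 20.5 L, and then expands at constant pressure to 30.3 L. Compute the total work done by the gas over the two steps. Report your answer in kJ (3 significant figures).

W_total ≈ 7.47 kJ

Step 1 (adiabatic): W = (P₁V₁ − P₂V₂)/(γ−1) = (9668 − 6877)/0.667 = 4186 J.
After step 1: P = 335.5 kPa, V = 20.5 L, T = 212 K.
Step 2 (isobaric): W = PΔV = (335.5 kPa)(30.3 − 20.5 L) = 3288 J.
W_total = 4186 + 3288 = 7473 J.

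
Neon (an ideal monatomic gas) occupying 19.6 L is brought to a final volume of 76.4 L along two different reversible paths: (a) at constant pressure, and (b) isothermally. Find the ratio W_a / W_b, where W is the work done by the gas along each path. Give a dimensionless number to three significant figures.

W_a / W_b ≈ 2.13

Path (a) isobaric: W = P₁(V₂ − V₁) → W_a/(P₁V₁) = 2.898.
Path (b) isothermal: W = P₁V₁ ln(V₂/V₁) → W_b/(P₁V₁) = 1.36.
W_a / W_b = 2.898 / 1.36 = 2.13.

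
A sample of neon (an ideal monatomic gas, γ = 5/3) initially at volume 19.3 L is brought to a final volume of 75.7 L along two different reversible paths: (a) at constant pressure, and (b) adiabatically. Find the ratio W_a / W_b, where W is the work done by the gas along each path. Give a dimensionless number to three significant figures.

Path (a) isobaric: W = P₁(V₂ − V₁) → W_a/(P₁V₁) = 2.922.
Path (b) adiabatic: W = P₁V₁(1 − (V₁/V₂)^(γ−1))/(γ−1) → W_b/(P₁V₁) = 0.8969.
W_a / W_b = 2.922 / 0.8969 = 3.258.

W_a / W_b ≈ 3.26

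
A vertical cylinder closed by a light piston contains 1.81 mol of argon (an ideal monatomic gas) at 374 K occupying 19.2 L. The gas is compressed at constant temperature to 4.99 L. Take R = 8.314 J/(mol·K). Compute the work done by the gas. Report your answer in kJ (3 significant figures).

W ≈ -7.58 kJ

Isothermal: W = nRT ln(V₂/V₁).
W = (1.81)(8.314)(374) × ln(4.99/19.2)
  = 5628 × -1.347
W_by_gas = -7584 J.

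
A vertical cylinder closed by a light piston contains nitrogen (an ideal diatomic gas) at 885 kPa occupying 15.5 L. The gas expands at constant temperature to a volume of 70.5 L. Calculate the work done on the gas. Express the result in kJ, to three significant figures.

W ≈ -20.8 kJ

Isothermal: W = nRT ln(V₂/V₁) = P₁V₁ ln(V₂/V₁).
P₁V₁ = (885 kPa)(15.5 L) = 13718 J.
W = 13718 × ln(70.5/15.5) = 13718 × 1.515
W_by_gas = 20779 J; work on gas = −W_by = -20779 J.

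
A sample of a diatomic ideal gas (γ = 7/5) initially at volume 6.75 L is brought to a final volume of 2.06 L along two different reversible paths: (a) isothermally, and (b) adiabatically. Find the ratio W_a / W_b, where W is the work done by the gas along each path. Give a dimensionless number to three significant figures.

Path (a) isothermal: W = P₁V₁ ln(V₂/V₁) → W_a/(P₁V₁) = -1.187.
Path (b) adiabatic: W = P₁V₁(1 − (V₁/V₂)^(γ−1))/(γ−1) → W_b/(P₁V₁) = -1.519.
W_a / W_b = -1.187 / -1.519 = 0.7813.

W_a / W_b ≈ 0.781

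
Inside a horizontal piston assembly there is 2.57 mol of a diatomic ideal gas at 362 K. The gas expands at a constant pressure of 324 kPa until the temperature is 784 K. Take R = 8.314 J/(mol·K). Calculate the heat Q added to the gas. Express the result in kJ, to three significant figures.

Isobaric: W = nRΔT = (2.57)(8.314)(422) = 9017 J.
ΔU = nCᵥΔT with Cᵥ = 5R/2: ΔU = (2.57)(20.79)(422) = 22542 J.
Q = ΔU + W = 22542 + 9017 = 31559 J.

Q ≈ 31.6 kJ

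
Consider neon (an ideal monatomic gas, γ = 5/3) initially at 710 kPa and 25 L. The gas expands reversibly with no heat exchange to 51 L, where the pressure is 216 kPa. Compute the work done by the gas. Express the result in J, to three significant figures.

W ≈ 10100 J

Adiabatic: W = (P₁V₁ − P₂V₂)/(γ − 1) with γ = 5/3.
P₁V₁ = 17750 J, P₂V₂ = 11016 J.
W = (17750 − 11016) / 0.6667 = 10101 J.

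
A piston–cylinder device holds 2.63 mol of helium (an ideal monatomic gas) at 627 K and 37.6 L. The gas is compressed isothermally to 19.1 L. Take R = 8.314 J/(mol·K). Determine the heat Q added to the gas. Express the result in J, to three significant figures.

Q ≈ -9290 J

Isothermal ⇒ ΔU = 0, so Q = W = nRT ln(V₂/V₁).
Q = (2.63)(8.314)(627) ln(19.1/37.6) = 13710 × -0.6773 = -9286 J.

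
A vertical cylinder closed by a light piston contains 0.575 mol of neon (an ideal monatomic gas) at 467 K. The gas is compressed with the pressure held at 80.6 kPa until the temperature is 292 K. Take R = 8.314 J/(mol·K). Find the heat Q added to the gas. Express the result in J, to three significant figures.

Q ≈ -2090 J

Isobaric: W = nRΔT = (0.575)(8.314)(-175) = -836.6 J.
ΔU = nCᵥΔT with Cᵥ = 3R/2: ΔU = (0.575)(12.47)(-175) = -1255 J.
Q = ΔU + W = -1255 − 836.6 = -2091 J.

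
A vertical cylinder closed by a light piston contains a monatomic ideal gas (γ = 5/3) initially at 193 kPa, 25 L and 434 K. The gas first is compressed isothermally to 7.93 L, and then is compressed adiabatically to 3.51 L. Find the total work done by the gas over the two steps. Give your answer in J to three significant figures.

W_total ≈ -10800 J

Step 1 (isothermal): W = P₁V₁ ln(V₂/V₁) = (4825) ln(7.93/25) = -5540 J.
After step 1: P = 608.4 kPa, V = 7.93 L, T = 434 K.
Step 2 (adiabatic): W = (P₁V₁ − P₂V₂)/(γ−1) = (4825 − 8308)/0.667 = -5224 J.
W_total = -5540 − 5224 = -10764 J.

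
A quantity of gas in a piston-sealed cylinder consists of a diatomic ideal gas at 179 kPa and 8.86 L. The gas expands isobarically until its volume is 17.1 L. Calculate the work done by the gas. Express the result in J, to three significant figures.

Isobaric: W = P ΔV.
W = (179 kPa)(17.1 − 8.86 L) = (179)(8.24) = 1475 J.

W ≈ 1470 J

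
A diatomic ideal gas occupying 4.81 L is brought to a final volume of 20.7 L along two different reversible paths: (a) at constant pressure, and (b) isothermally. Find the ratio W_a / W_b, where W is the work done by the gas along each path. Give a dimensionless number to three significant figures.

W_a / W_b ≈ 2.26

Path (a) isobaric: W = P₁(V₂ − V₁) → W_a/(P₁V₁) = 3.304.
Path (b) isothermal: W = P₁V₁ ln(V₂/V₁) → W_b/(P₁V₁) = 1.459.
W_a / W_b = 3.304 / 1.459 = 2.264.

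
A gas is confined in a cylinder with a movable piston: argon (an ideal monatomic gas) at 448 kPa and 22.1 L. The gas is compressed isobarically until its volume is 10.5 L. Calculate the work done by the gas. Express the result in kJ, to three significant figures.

Isobaric: W = P ΔV.
W = (448 kPa)(10.5 − 22.1 L) = (448)(-11.6) = -5197 J.

W ≈ -5.20 kJ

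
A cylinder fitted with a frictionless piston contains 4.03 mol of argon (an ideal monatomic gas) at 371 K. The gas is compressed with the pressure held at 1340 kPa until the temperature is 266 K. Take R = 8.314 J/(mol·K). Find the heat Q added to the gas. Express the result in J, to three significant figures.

Isobaric: W = nRΔT = (4.03)(8.314)(-105) = -3518 J.
ΔU = nCᵥΔT with Cᵥ = 3R/2: ΔU = (4.03)(12.47)(-105) = -5277 J.
Q = ΔU + W = -5277 − 3518 = -8795 J.

Q ≈ -8800 J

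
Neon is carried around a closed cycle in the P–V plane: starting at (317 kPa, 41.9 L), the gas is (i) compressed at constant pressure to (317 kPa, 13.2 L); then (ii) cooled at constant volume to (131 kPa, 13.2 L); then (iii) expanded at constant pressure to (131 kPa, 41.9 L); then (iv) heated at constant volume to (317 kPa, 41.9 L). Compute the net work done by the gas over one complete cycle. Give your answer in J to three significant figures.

Constant-volume legs do no work.
W(i) = (317)(13.2 − 41.9) = -9098 J; W(iii) = (131)(41.9 − 13.2) = 3760 J.
W_net = -9098 + 3760 = -5338 J (the counter-clockwise enclosed area).

W_net ≈ -5340 J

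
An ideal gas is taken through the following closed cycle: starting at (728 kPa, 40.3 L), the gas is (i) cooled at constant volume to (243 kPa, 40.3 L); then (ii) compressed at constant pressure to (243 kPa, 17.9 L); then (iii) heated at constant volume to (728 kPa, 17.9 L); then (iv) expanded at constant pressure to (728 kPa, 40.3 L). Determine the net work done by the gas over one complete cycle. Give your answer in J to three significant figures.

W_net ≈ 10900 J

Constant-volume legs do no work.
W(ii) = (243)(17.9 − 40.3) = -5443 J; W(iv) = (728)(40.3 − 17.9) = 16307 J.
W_net = -5443 + 16307 = 10864 J (the clockwise enclosed area).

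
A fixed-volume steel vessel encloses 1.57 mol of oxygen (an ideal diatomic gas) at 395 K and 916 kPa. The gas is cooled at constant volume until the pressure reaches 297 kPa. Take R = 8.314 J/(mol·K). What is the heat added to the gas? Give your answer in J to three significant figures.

Q ≈ -8710 J

Constant volume ⇒ W = 0, so Q = ΔU = nCᵥΔT with Cᵥ = 5R/2 = 20.79 J/(mol·K).
At constant V, T₂/T₁ = P₂/P₁ ⇒ ΔT = T₁(P₂/P₁ − 1) = 395·(297/916 − 1) = -266.9 K.
ΔU = (1.57)(20.79)(-266.9) = -8710 J.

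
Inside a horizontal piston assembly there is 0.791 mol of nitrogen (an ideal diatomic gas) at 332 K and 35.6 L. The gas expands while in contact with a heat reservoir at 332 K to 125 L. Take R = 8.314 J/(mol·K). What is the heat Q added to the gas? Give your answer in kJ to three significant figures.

Q ≈ 2.74 kJ

Isothermal ⇒ ΔU = 0, so Q = W = nRT ln(V₂/V₁).
Q = (0.791)(8.314)(332) ln(125/35.6) = 2183 × 1.256 = 2742 J.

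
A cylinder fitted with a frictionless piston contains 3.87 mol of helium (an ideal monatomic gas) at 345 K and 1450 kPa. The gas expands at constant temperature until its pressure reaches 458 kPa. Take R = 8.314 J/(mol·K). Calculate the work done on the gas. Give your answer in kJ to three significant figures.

W ≈ -12.8 kJ

Isothermal process: W = nRT ln(V₂/V₁) = nRT ln(P₁/P₂).
W = (3.87)(8.314)(345) × ln(1450/458)
  = 11100 × ln(3.166) = 11100 × 1.152
W_by_gas = 12793 J; work on gas = −W_by = -12793 J.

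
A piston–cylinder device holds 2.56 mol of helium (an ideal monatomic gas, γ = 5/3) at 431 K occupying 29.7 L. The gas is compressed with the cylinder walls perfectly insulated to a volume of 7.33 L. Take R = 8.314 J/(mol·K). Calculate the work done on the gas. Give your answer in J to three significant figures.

W ≈ 21200 J

Adiabatic: TV^(γ−1) = const with γ = 5/3.
T₂ = T₁ (V₁/V₂)^(γ−1) = 431 × (29.7/7.33)^0.667 = 431 × 2.542 = 1095 K.
W_by = nCᵥ(T₁ − T₂) = (2.56)(12.47)(431 − 1095) = -21212 J.
Work on gas = −W_by = 21212 J.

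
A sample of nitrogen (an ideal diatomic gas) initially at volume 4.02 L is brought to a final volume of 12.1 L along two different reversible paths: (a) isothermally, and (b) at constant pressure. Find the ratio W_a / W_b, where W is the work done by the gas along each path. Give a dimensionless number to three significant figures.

Path (a) isothermal: W = P₁V₁ ln(V₂/V₁) → W_a/(P₁V₁) = 1.102.
Path (b) isobaric: W = P₁(V₂ − V₁) → W_b/(P₁V₁) = 2.01.
W_a / W_b = 1.102 / 2.01 = 0.5482.

W_a / W_b ≈ 0.548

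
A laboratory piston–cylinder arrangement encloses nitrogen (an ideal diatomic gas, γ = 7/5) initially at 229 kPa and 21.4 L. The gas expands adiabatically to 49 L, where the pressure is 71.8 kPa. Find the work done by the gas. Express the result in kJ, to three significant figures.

Adiabatic: W = (P₁V₁ − P₂V₂)/(γ − 1) with γ = 7/5.
P₁V₁ = 4901 J, P₂V₂ = 3518 J.
W = (4901 − 3518) / 0.4 = 3456 J.

W ≈ 3.46 kJ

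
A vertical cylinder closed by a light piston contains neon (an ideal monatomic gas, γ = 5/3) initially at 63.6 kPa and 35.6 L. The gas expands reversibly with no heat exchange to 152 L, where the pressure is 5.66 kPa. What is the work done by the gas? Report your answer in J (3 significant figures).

Adiabatic: W = (P₁V₁ − P₂V₂)/(γ − 1) with γ = 5/3.
P₁V₁ = 2264 J, P₂V₂ = 860.3 J.
W = (2264 − 860.3) / 0.6667 = 2106 J.

W ≈ 2110 J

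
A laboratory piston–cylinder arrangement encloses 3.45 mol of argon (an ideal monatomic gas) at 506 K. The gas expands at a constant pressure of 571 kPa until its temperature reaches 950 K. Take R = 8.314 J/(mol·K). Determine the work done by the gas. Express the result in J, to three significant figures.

W ≈ 12700 J

Isobaric: W = P ΔV = nR ΔT.
W = (3.45)(8.314)(950 − 506) = 12735 J.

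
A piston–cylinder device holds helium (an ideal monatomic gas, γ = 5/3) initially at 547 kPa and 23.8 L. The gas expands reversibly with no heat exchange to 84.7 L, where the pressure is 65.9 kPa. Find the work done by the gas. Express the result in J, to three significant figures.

W ≈ 11200 J

Adiabatic: W = (P₁V₁ − P₂V₂)/(γ − 1) with γ = 5/3.
P₁V₁ = 13019 J, P₂V₂ = 5582 J.
W = (13019 − 5582) / 0.6667 = 11155 J.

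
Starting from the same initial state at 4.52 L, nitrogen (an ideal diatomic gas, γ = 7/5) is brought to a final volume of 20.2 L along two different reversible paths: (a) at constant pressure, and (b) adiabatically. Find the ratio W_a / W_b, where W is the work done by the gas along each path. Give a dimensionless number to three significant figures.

Path (a) isobaric: W = P₁(V₂ − V₁) → W_a/(P₁V₁) = 3.469.
Path (b) adiabatic: W = P₁V₁(1 − (V₁/V₂)^(γ−1))/(γ−1) → W_b/(P₁V₁) = 1.126.
W_a / W_b = 3.469 / 1.126 = 3.08.

W_a / W_b ≈ 3.08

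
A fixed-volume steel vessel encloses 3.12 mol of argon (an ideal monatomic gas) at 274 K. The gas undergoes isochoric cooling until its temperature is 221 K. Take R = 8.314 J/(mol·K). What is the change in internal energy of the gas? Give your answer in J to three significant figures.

Constant volume ⇒ W = 0, so Q = ΔU = nCᵥΔT with Cᵥ = 3R/2 = 12.47 J/(mol·K).
ΔU = (3.12)(12.47)(221 − 274) = -2062 J.

ΔU ≈ -2060 J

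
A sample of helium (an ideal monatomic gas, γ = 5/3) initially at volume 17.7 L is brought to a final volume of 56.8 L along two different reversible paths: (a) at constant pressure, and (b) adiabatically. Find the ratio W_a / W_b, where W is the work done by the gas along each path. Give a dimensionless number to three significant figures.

W_a / W_b ≈ 2.73

Path (a) isobaric: W = P₁(V₂ − V₁) → W_a/(P₁V₁) = 2.209.
Path (b) adiabatic: W = P₁V₁(1 − (V₁/V₂)^(γ−1))/(γ−1) → W_b/(P₁V₁) = 0.8105.
W_a / W_b = 2.209 / 0.8105 = 2.725.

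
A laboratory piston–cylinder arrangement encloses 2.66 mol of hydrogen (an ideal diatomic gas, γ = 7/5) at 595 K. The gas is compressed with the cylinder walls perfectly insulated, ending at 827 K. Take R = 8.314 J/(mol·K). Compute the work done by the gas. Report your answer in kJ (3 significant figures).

W ≈ -12.8 kJ

Adiabatic ⇒ Q = 0, so W_by = −ΔU = nCᵥ(T₁ − T₂).
Cᵥ = 5R/2 = 20.79 J/(mol·K).
W = (2.66)(20.79)(595 − 827) = -12827 J.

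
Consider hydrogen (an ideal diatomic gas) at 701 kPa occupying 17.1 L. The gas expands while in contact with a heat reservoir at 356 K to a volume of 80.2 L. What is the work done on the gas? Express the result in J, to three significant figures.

W ≈ -18500 J

Isothermal: W = nRT ln(V₂/V₁) = P₁V₁ ln(V₂/V₁).
P₁V₁ = (701 kPa)(17.1 L) = 11987 J.
W = 11987 × ln(80.2/17.1) = 11987 × 1.545
W_by_gas = 18525 J; work on gas = −W_by = -18525 J.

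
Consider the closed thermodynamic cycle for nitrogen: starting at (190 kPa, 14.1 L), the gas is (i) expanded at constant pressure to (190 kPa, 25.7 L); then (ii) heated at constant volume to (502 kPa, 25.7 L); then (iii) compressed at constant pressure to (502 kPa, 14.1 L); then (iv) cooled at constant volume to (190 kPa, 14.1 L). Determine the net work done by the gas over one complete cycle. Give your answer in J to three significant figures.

W_net ≈ -3620 J

Constant-volume legs do no work.
W(i) = (190)(25.7 − 14.1) = 2204 J; W(iii) = (502)(14.1 − 25.7) = -5823 J.
W_net = 2204 − 5823 = -3619 J (the counter-clockwise enclosed area).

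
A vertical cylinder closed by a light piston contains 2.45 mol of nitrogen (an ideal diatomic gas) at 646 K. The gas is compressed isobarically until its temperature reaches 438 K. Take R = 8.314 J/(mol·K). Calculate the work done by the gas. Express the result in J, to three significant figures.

W ≈ -4240 J

Isobaric: W = P ΔV = nR ΔT.
W = (2.45)(8.314)(438 − 646) = -4237 J.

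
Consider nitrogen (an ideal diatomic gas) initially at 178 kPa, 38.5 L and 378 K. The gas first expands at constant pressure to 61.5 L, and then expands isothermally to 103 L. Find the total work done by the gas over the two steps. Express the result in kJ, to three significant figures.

Step 1 (isobaric): W = PΔV = (178 kPa)(61.5 − 38.5 L) = 4094 J.
After step 1: P = 178 kPa, V = 61.5 L, T = 603.8 K.
Step 2 (isothermal): W = P₁V₁ ln(V₂/V₁) = (10947) ln(103/61.5) = 5645 J.
W_total = 4094 + 5645 = 9739 J.

W_total ≈ 9.74 kJ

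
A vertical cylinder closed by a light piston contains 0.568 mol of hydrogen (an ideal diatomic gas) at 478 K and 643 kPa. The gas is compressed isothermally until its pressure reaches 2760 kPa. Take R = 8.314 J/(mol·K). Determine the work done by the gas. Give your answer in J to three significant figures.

Isothermal process: W = nRT ln(V₂/V₁) = nRT ln(P₁/P₂).
W = (0.568)(8.314)(478) × ln(643/2760)
  = 2257 × ln(0.233) = 2257 × -1.457
W_by_gas = -3289 J.

W ≈ -3290 J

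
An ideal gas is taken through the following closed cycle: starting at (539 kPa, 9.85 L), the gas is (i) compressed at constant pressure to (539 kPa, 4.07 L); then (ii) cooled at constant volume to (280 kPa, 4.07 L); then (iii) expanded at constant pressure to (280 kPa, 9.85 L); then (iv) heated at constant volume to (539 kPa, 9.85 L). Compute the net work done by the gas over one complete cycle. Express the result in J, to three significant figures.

Constant-volume legs do no work.
W(i) = (539)(4.07 − 9.85) = -3115 J; W(iii) = (280)(9.85 − 4.07) = 1618 J.
W_net = -3115 + 1618 = -1497 J (the counter-clockwise enclosed area).

W_net ≈ -1500 J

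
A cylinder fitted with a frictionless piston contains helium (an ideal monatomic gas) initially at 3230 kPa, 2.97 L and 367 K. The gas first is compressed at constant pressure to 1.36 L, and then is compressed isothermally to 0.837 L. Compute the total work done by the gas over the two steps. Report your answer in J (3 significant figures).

Step 1 (isobaric): W = PΔV = (3230 kPa)(1.36 − 2.97 L) = -5200 J.
After step 1: P = 3230 kPa, V = 1.36 L, T = 168.1 K.
Step 2 (isothermal): W = P₁V₁ ln(V₂/V₁) = (4393) ln(0.837/1.36) = -2132 J.
W_total = -5200 − 2132 = -7333 J.

W_total ≈ -7330 J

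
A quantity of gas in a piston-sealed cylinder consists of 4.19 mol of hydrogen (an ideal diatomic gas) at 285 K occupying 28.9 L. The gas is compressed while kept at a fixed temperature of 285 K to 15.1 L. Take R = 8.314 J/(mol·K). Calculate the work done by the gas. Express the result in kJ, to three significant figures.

Isothermal: W = nRT ln(V₂/V₁).
W = (4.19)(8.314)(285) × ln(15.1/28.9)
  = 9928 × -0.6491
W_by_gas = -6445 J.

W ≈ -6.44 kJ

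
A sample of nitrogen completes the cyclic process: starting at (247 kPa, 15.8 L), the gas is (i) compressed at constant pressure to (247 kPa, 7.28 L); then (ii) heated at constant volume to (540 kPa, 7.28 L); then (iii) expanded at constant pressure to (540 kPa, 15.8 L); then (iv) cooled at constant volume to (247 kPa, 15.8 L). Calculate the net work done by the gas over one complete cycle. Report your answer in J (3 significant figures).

W_net ≈ 2500 J

Constant-volume legs do no work.
W(i) = (247)(7.28 − 15.8) = -2104 J; W(iii) = (540)(15.8 − 7.28) = 4601 J.
W_net = -2104 + 4601 = 2496 J (the clockwise enclosed area).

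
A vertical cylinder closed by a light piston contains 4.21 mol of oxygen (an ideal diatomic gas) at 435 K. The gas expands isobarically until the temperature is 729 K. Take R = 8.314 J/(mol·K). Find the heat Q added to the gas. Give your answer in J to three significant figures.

Isobaric: W = nRΔT = (4.21)(8.314)(294) = 10291 J.
ΔU = nCᵥΔT with Cᵥ = 5R/2: ΔU = (4.21)(20.79)(294) = 25726 J.
Q = ΔU + W = 25726 + 10291 = 36017 J.

Q ≈ 36000 J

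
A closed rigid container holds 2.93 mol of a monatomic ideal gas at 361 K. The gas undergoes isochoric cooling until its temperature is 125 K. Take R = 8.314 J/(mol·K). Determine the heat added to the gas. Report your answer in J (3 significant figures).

Constant volume ⇒ W = 0, so Q = ΔU = nCᵥΔT with Cᵥ = 3R/2 = 12.47 J/(mol·K).
ΔU = (2.93)(12.47)(125 − 361) = -8623 J.

Q ≈ -8620 J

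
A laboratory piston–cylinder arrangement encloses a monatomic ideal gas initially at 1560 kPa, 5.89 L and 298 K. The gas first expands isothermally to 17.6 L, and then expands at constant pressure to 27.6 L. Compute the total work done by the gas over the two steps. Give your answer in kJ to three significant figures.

Step 1 (isothermal): W = P₁V₁ ln(V₂/V₁) = (9188) ln(17.6/5.89) = 10058 J.
After step 1: P = 522.1 kPa, V = 17.6 L, T = 298 K.
Step 2 (isobaric): W = PΔV = (522.1 kPa)(27.6 − 17.6 L) = 5221 J.
W_total = 10058 + 5221 = 15279 J.

W_total ≈ 15.3 kJ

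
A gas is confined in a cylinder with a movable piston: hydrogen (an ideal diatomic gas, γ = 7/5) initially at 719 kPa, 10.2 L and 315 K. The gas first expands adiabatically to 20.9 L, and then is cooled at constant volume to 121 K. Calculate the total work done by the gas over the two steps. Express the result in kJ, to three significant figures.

Step 1 (adiabatic): W = (P₁V₁ − P₂V₂)/(γ−1) = (7334 − 5504)/0.4 = 4573 J.
Step 2 (isochoric): W = 0 (constant volume).
W_total = 4573 + 0 = 4573 J.

W_total ≈ 4.57 kJ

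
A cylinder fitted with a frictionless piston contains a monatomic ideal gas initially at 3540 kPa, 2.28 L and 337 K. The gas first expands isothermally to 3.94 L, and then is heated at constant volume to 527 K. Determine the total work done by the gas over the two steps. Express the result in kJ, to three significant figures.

W_total ≈ 4.41 kJ

Step 1 (isothermal): W = P₁V₁ ln(V₂/V₁) = (8071) ln(3.94/2.28) = 4415 J.
Step 2 (isochoric): W = 0 (constant volume).
W_total = 4415 + 0 = 4415 J.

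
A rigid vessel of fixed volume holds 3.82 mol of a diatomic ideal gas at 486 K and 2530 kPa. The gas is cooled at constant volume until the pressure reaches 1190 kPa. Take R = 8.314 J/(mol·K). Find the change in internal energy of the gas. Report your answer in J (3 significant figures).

ΔU ≈ -20400 J

Constant volume ⇒ W = 0, so Q = ΔU = nCᵥΔT with Cᵥ = 5R/2 = 20.79 J/(mol·K).
At constant V, T₂/T₁ = P₂/P₁ ⇒ ΔT = T₁(P₂/P₁ − 1) = 486·(1190/2530 − 1) = -257.4 K.
ΔU = (3.82)(20.79)(-257.4) = -20438 J.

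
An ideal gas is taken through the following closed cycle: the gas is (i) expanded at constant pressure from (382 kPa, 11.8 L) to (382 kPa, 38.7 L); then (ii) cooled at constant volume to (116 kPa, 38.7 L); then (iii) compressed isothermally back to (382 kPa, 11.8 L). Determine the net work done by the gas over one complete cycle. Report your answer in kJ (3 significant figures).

Leg (i): W = PΔV = (382)(38.7 − 11.8) = 10276 J.
Leg (ii): W = 0.
Leg (iii): W = PᵢVᵢ ln(V_f/Vᵢ) = (4489) ln(11.8/38.7) = -5332 J.
W_net = 10276 − 5332 = 4944 J.

W_net ≈ 4.94 kJ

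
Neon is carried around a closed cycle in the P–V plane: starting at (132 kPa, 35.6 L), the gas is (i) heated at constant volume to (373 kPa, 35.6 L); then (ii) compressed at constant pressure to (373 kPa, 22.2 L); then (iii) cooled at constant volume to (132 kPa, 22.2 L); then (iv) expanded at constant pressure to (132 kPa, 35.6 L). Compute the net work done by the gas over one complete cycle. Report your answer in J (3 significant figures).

Constant-volume legs do no work.
W(ii) = (373)(22.2 − 35.6) = -4998 J; W(iv) = (132)(35.6 − 22.2) = 1769 J.
W_net = -4998 + 1769 = -3229 J (the counter-clockwise enclosed area).

W_net ≈ -3230 J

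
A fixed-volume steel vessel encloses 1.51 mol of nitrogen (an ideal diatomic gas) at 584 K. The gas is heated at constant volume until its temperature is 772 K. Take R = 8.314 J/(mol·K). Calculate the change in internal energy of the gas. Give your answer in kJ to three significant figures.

Constant volume ⇒ W = 0, so Q = ΔU = nCᵥΔT with Cᵥ = 5R/2 = 20.79 J/(mol·K).
ΔU = (1.51)(20.79)(772 − 584) = 5900 J.

ΔU ≈ 5.90 kJ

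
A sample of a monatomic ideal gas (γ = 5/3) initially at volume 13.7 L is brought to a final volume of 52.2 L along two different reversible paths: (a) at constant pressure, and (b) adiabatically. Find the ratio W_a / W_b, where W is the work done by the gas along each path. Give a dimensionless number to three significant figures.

Path (a) isobaric: W = P₁(V₂ − V₁) → W_a/(P₁V₁) = 2.81.
Path (b) adiabatic: W = P₁V₁(1 − (V₁/V₂)^(γ−1))/(γ−1) → W_b/(P₁V₁) = 0.8851.
W_a / W_b = 2.81 / 0.8851 = 3.175.

W_a / W_b ≈ 3.17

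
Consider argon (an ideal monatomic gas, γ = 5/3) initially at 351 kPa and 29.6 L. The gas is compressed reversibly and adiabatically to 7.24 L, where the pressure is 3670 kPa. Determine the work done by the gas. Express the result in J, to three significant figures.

W ≈ -24300 J

Adiabatic: W = (P₁V₁ − P₂V₂)/(γ − 1) with γ = 5/3.
P₁V₁ = 10390 J, P₂V₂ = 26571 J.
W = (10390 − 26571) / 0.6667 = -24272 J.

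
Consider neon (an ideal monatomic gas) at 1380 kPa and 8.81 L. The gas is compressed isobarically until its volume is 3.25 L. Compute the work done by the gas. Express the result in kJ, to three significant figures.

Isobaric: W = P ΔV.
W = (1380 kPa)(3.25 − 8.81 L) = (1380)(-5.56) = -7673 J.

W ≈ -7.67 kJ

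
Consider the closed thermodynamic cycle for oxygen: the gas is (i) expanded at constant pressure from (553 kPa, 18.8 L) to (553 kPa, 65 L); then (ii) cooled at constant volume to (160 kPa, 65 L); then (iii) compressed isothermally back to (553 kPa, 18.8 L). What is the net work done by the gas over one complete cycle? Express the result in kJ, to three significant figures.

W_net ≈ 12.6 kJ

Leg (i): W = PΔV = (553)(65 − 18.8) = 25549 J.
Leg (ii): W = 0.
Leg (iii): W = PᵢVᵢ ln(V_f/Vᵢ) = (10400) ln(18.8/65) = -12902 J.
W_net = 25549 − 12902 = 12647 J.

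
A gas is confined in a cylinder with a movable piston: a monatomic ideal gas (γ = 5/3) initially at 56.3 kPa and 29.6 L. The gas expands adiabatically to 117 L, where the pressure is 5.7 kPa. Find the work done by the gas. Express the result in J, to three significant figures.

Adiabatic: W = (P₁V₁ − P₂V₂)/(γ − 1) with γ = 5/3.
P₁V₁ = 1666 J, P₂V₂ = 666.9 J.
W = (1666 − 666.9) / 0.6667 = 1499 J.

W ≈ 1500 J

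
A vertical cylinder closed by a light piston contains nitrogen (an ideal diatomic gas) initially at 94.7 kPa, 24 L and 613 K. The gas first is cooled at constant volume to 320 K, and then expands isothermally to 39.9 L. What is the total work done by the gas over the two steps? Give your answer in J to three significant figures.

W_total ≈ 603 J

Step 1 (isochoric): W = 0 (constant volume).
After step 1: P = 49.44 kPa (V unchanged).
Step 2 (isothermal): W = P₁V₁ ln(V₂/V₁) = (1186) ln(39.9/24) = 603.1 J.
W_total = 0 + 603.1 = 603.1 J.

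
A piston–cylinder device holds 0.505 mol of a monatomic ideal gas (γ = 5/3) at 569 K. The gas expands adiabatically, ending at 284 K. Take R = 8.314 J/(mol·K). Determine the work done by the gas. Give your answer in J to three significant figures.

Adiabatic ⇒ Q = 0, so W_by = −ΔU = nCᵥ(T₁ − T₂).
Cᵥ = 3R/2 = 12.47 J/(mol·K).
W = (0.505)(12.47)(569 − 284) = 1795 J.

W ≈ 1790 J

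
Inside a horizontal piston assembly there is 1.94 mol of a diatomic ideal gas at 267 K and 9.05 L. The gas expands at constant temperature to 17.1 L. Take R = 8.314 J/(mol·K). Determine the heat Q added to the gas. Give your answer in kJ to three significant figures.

Q ≈ 2.74 kJ

Isothermal ⇒ ΔU = 0, so Q = W = nRT ln(V₂/V₁).
Q = (1.94)(8.314)(267) ln(17.1/9.05) = 4306 × 0.6363 = 2740 J.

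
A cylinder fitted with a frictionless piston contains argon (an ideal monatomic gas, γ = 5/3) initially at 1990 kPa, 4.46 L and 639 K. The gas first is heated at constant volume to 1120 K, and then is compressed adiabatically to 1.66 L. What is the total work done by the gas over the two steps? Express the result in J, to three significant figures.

Step 1 (isochoric): W = 0 (constant volume).
After step 1: P = 3488 kPa (V unchanged).
Step 2 (adiabatic): W = (P₁V₁ − P₂V₂)/(γ−1) = (15556 − 30065)/0.667 = -21763 J.
W_total = 0 − 21763 = -21763 J.

W_total ≈ -21800 J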